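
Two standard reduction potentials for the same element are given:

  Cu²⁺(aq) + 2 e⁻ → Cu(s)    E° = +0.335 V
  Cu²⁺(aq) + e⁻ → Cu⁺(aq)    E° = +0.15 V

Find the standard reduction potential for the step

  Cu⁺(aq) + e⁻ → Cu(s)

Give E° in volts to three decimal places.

Sequential free energies add, so n₃E°₃ = n₁E°₁ + n₂E°₂.
With n₃ = 2, and the known step contributing 1×(+0.15) V, the unknown satisfies 1·E° = 2×(+0.335) − 1×(+0.15) = +0.520.
E° = +0.520 / 1 = +0.520 V.

+0.520 V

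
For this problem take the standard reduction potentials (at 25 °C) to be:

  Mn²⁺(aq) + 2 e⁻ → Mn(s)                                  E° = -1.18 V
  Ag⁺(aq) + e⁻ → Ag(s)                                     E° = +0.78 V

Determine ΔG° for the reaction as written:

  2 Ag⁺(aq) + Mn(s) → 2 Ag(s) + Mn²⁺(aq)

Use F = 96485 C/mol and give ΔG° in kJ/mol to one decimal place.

-378.2 kJ/mol

As written, Ag⁺/Ag is reduced (cathode) and Mn²⁺/Mn is oxidised (anode), so E°cell = (+0.78) − (-1.18) = +1.96 V.
Balancing electrons gives n = 2.
ΔG° = −nFE° = −(2)(96485)(+1.96) = -378,221 J = -378.2 kJ/mol.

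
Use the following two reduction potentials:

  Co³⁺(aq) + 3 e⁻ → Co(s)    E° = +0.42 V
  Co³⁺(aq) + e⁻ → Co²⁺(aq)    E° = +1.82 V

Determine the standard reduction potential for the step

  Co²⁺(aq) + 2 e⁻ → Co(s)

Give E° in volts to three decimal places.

Sequential free energies add, so n₃E°₃ = n₁E°₁ + n₂E°₂.
With n₃ = 3, and the known step contributing 1×(+1.82) V, the unknown satisfies 2·E° = 3×(+0.42) − 1×(+1.82) = -0.560.
E° = -0.560 / 2 = -0.280 V.

-0.280 V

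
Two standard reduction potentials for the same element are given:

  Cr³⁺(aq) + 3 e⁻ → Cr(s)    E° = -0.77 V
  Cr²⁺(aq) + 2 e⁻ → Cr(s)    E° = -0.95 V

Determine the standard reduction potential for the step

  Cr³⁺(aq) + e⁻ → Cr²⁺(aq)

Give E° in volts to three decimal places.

-0.410 V

Sequential free energies add, so n₃E°₃ = n₁E°₁ + n₂E°₂.
With n₃ = 3, and the known step contributing 2×(-0.95) V, the unknown satisfies 1·E° = 3×(-0.77) − 2×(-0.95) = -0.410.
E° = -0.410 / 1 = -0.410 V.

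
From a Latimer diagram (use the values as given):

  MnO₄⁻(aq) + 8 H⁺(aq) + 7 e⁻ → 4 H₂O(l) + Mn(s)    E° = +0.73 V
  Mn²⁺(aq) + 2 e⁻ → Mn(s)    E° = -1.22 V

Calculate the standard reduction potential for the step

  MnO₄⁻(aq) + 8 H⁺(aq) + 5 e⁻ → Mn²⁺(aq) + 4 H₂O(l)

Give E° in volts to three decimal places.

+1.510 V

Sequential free energies add, so n₃E°₃ = n₁E°₁ + n₂E°₂.
With n₃ = 7, and the known step contributing 2×(-1.22) V, the unknown satisfies 5·E° = 7×(+0.73) − 2×(-1.22) = +7.550.
E° = +7.550 / 5 = +1.510 V.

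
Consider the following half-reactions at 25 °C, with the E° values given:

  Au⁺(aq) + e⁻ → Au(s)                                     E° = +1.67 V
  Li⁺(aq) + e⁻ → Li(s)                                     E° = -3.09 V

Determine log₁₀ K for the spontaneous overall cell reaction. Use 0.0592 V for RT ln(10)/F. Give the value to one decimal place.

80.4

Cathode: Au⁺/Au; anode: Li⁺/Li. E°cell = +4.76 V, n = 1.
log K = nE°cell / 0.0592 = (1)(+4.76) / 0.0592 = 80.4.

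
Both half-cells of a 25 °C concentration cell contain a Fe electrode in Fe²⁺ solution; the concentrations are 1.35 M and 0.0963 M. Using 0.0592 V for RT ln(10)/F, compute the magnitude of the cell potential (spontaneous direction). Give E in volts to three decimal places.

+0.034 V

For a concentration cell E°cell = 0. The 1.35 M side is the cathode (reduction is favoured where [Fe²⁺] is higher).
With n = 2, E = −(0.0592/2) log([Fe²⁺]ₐₙ/[Fe²⁺]꜀ₐₜ) = −(0.0592/2) log(0.0963/1.35) = −(0.0592/2)(-1.147) = +0.034 V.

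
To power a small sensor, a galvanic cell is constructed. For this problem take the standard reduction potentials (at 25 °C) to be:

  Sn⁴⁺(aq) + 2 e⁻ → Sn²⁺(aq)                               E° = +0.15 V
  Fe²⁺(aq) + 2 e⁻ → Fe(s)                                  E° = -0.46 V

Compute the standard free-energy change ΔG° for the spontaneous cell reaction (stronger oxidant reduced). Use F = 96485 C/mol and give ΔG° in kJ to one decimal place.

-117.7 kJ

Sn⁴⁺/Sn²⁺ (E° = +0.15 V) is the cathode; Fe²⁺/Fe (E° = -0.46 V) is the anode, so E°cell = +0.61 V.
Balancing electrons gives n = 2 (lcm of 2 and 2).
ΔG° = −nFE° = −(2)(96485)(+0.61) = -117,712 J = -117.7 kJ.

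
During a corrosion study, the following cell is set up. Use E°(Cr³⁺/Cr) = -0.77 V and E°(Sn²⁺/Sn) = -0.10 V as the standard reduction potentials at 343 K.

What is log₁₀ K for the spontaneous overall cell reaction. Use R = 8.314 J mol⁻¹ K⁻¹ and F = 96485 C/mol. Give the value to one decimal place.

Cathode: Sn²⁺/Sn; anode: Cr³⁺/Cr. E°cell = (-0.10) − (-0.77) = +0.67 V, with n = 6.
ΔG° = −nFE° = −RT ln K, so ln K = nFE°/(RT) = (6)(96485)(+0.67) / ((8.314)(343)) = 136.013.
log₁₀ K = 136.013 / ln 10 = 59.1.

59.1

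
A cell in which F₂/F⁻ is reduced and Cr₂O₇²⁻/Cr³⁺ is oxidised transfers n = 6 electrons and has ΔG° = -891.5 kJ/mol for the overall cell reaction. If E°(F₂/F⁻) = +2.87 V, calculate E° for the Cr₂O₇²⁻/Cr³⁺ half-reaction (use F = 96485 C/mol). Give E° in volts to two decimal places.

+1.33 V

E°cell = −ΔG°/(nF) = −(-891.5×10³)/((6)(96485)) = +1.540 V.
Since F₂/F⁻ is the cathode and Cr₂O₇²⁻/Cr³⁺ the anode, E°cell = E°(F₂/F⁻) − E°(Cr₂O₇²⁻/Cr³⁺).
So E°(Cr₂O₇²⁻/Cr³⁺) = E°(F₂/F⁻) − E°cell = (+2.87) − (+1.540) = +1.33 V.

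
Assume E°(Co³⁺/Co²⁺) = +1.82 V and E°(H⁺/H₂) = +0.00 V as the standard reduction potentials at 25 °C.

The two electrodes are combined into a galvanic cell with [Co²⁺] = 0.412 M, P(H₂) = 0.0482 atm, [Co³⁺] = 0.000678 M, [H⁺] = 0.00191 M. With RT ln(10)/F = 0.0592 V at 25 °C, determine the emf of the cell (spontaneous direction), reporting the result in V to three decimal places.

+1.777 V

Co³⁺/Co²⁺ is the cathode (higher E°), H⁺/H₂ the anode: E°cell = +1.82 − (+0.00) = +1.82 V, n = 2.
Overall: 2 Co³⁺(aq) + H₂(g) → 2 Co²⁺(aq) + 2 H⁺(aq)
Q = [Co²⁺]^2·[H⁺]^2 / ([Co³⁺]^2·P(H₂)); log Q = 1.446.
E = E° − (0.0592/n) log Q = +1.82 − (0.0592/2)(1.446) = +1.777 V.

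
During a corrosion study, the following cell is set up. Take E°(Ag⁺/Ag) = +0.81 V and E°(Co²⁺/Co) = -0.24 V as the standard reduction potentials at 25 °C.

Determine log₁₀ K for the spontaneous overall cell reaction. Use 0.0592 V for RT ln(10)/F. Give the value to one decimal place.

Cathode: Ag⁺/Ag; anode: Co²⁺/Co. E°cell = +1.05 V, n = 2.
log K = nE°cell / 0.0592 = (2)(+1.05) / 0.0592 = 35.5.

35.5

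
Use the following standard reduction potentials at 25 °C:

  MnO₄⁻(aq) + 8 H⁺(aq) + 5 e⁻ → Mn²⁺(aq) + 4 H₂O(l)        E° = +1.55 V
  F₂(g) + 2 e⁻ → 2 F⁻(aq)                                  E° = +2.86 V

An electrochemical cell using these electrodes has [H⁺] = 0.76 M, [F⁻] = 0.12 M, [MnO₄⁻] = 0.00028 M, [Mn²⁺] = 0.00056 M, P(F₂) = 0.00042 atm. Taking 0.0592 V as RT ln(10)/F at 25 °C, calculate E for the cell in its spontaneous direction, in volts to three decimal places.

+1.279 V

F₂/F⁻ is the cathode (higher E°), MnO₄⁻/Mn²⁺ the anode: E°cell = +2.86 − (+1.55) = +1.31 V, n = 10.
Overall: 5 F₂(g) + 2 Mn²⁺(aq) + 8 H₂O(l) → 10 F⁻(aq) + 2 MnO₄⁻(aq) + 16 H⁺(aq)
Q = [F⁻]^10·[MnO₄⁻]^2·[H⁺]^16 / (P(F₂)^5·[Mn²⁺]^2); log Q = 5.167.
E = E° − (0.0592/n) log Q = +1.31 − (0.0592/10)(5.167) = +1.279 V.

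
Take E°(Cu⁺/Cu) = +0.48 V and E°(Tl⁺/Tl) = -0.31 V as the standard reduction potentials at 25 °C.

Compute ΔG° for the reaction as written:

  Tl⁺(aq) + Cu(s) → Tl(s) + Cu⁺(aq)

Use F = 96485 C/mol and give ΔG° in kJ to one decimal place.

+76.2 kJ

As written, Tl⁺/Tl is reduced (cathode) and Cu⁺/Cu is oxidised (anode), so E°cell = (-0.31) − (+0.48) = -0.79 V.
Balancing electrons gives n = 1.
ΔG° = −nFE° = −(1)(96485)(-0.79) = 76,223 J = +76.2 kJ.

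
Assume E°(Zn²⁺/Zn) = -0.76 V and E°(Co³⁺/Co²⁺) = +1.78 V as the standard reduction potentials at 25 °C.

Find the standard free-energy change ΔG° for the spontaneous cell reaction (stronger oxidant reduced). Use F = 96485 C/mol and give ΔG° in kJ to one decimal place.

Co³⁺/Co²⁺ (E° = +1.78 V) is the cathode; Zn²⁺/Zn (E° = -0.76 V) is the anode, so E°cell = +2.54 V.
Balancing electrons gives n = 2 (lcm of 1 and 2).
ΔG° = −nFE° = −(2)(96485)(+2.54) = -490,144 J = -490.1 kJ.

-490.1 kJ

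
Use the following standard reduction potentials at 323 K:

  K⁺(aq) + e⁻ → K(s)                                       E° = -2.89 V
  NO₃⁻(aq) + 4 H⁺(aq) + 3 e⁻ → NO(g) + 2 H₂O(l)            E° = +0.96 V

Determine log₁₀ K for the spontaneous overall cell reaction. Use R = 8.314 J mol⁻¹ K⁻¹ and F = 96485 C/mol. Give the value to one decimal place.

180.2

Cathode: NO₃⁻/NO; anode: K⁺/K. E°cell = (+0.96) − (-2.89) = +3.85 V, with n = 3.
ΔG° = −nFE° = −RT ln K, so ln K = nFE°/(RT) = (3)(96485)(+3.85) / ((8.314)(323)) = 414.982.
log₁₀ K = 414.982 / ln 10 = 180.2.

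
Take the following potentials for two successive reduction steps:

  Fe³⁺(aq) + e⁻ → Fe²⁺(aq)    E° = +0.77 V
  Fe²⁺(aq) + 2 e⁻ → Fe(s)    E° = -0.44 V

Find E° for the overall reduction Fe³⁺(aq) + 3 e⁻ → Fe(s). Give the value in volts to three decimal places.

Adding the free-energy changes (−nFE°) of the two steps gives −n₃FE°₃ = −n₁FE°₁ − n₂FE°₂.
E°₃ = (1×+0.77 + 2×-0.44) / 3 = (-0.110) / 3 = -0.037 V.

-0.037 V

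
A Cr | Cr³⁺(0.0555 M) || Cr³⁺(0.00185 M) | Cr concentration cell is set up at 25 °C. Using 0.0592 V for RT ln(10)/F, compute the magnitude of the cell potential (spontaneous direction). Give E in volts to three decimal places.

+0.029 V

For a concentration cell E°cell = 0. The 0.0555 M side is the cathode (reduction is favoured where [Cr³⁺] is higher).
With n = 3, E = −(0.0592/3) log([Cr³⁺]ₐₙ/[Cr³⁺]꜀ₐₜ) = −(0.0592/3) log(0.00185/0.0555) = −(0.0592/3)(-1.477) = +0.029 V.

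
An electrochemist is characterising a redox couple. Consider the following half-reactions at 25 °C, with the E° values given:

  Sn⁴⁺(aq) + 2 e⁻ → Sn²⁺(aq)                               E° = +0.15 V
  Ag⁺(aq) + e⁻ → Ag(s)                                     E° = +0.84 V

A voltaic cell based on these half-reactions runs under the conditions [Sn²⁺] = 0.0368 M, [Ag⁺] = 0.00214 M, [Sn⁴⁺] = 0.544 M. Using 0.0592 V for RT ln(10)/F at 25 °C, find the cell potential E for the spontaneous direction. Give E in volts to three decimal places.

Ag⁺/Ag is the cathode (higher E°), Sn⁴⁺/Sn²⁺ the anode: E°cell = +0.84 − (+0.15) = +0.69 V, n = 2.
Overall: 2 Ag⁺(aq) + Sn²⁺(aq) → 2 Ag(s) + Sn⁴⁺(aq)
Q = [Sn⁴⁺] / ([Ag⁺]^2·[Sn²⁺]); log Q = 6.509.
E = E° − (0.0592/n) log Q = +0.69 − (0.0592/2)(6.509) = +0.497 V.

+0.497 V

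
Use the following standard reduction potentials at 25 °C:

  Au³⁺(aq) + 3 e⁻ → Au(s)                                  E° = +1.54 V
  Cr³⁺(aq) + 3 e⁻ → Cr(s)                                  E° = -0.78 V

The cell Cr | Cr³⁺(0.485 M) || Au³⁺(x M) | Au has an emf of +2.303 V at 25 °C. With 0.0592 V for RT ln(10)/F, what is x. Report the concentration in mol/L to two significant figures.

0.067 M

Au³⁺/Au is the cathode, Cr³⁺/Cr the anode: E°cell = +2.32 V, n = 3.
Overall reaction: Au³⁺(aq) + Cr(s) → Au(s) + Cr³⁺(aq); Q = [Cr³⁺]^1/[Au³⁺]^1.
From E = E° − (0.0592/n) log Q: log Q = (E° − E)·n/0.0592 = (+2.32 − (+2.303))·3/0.0592 = 0.8615.
So 1·log[Au³⁺] = 1·log(0.485) − log Q = -0.3143 − (0.8615) = -1.1758; [Au³⁺] = 10^(-1.1758) ≈ 0.067 M.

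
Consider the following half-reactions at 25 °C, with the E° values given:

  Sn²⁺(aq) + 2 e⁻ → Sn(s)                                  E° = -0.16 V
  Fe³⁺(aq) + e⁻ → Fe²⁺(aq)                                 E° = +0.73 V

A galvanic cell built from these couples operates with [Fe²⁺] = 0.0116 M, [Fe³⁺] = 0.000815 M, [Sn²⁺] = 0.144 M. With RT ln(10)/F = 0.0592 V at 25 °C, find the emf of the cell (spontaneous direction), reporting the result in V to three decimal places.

+0.847 V

Fe³⁺/Fe²⁺ is the cathode (higher E°), Sn²⁺/Sn the anode: E°cell = +0.73 − (-0.16) = +0.89 V, n = 2.
Overall: 2 Fe³⁺(aq) + Sn(s) → 2 Fe²⁺(aq) + Sn²⁺(aq)
Q = [Fe²⁺]^2·[Sn²⁺] / ([Fe³⁺]^2); log Q = 1.465.
E = E° − (0.0592/n) log Q = +0.89 − (0.0592/2)(1.465) = +0.847 V.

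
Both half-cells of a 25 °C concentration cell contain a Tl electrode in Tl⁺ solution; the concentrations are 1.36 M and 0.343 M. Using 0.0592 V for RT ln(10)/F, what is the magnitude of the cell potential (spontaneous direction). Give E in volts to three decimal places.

+0.035 V

For a concentration cell E°cell = 0. The 1.36 M side is the cathode (reduction is favoured where [Tl⁺] is higher).
With n = 1, E = −(0.0592/1) log([Tl⁺]ₐₙ/[Tl⁺]꜀ₐₜ) = −(0.0592/1) log(0.343/1.36) = −(0.0592/1)(-0.598) = +0.035 V.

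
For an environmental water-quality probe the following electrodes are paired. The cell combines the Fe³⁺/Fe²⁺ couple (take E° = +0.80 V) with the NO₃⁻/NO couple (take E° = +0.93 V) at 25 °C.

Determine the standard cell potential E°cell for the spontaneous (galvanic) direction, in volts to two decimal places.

The NO₃⁻/NO couple has the higher reduction potential, so it is the cathode; Fe³⁺/Fe²⁺ is oxidised at the anode.
E°cell = E°(cathode) − E°(anode) = (+0.93) − (+0.80) = +0.13 V.

+0.13 V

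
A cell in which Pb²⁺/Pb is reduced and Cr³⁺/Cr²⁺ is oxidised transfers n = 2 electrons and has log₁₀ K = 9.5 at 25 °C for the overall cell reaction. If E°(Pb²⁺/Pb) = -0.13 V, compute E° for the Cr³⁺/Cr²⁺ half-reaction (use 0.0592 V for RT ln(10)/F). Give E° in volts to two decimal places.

-0.41 V

E°cell = (0.0592/n)·log K = (0.0592/2)(9.5) = +0.281 V.
Since Pb²⁺/Pb is the cathode and Cr³⁺/Cr²⁺ the anode, E°cell = E°(Pb²⁺/Pb) − E°(Cr³⁺/Cr²⁺).
So E°(Cr³⁺/Cr²⁺) = E°(Pb²⁺/Pb) − E°cell = (-0.13) − (+0.281) = -0.41 V.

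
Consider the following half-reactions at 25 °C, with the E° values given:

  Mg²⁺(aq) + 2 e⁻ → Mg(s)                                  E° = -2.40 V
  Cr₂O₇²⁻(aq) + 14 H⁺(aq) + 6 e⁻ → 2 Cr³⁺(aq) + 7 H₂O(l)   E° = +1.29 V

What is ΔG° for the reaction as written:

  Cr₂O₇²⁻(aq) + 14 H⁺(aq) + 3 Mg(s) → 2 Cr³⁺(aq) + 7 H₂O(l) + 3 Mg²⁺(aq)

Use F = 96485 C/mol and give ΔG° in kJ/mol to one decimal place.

-2136.2 kJ/mol

As written, Cr₂O₇²⁻/Cr³⁺ is reduced (cathode) and Mg²⁺/Mg is oxidised (anode), so E°cell = (+1.29) − (-2.40) = +3.69 V.
Balancing electrons gives n = 6.
ΔG° = −nFE° = −(6)(96485)(+3.69) = -2,136,178 J = -2136.2 kJ/mol.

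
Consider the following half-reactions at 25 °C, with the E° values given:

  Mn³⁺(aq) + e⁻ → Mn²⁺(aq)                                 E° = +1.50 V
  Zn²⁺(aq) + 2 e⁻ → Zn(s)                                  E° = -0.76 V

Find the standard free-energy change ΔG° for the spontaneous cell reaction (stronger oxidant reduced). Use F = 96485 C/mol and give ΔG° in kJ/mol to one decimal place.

-436.1 kJ/mol

Mn³⁺/Mn²⁺ (E° = +1.50 V) is the cathode; Zn²⁺/Zn (E° = -0.76 V) is the anode, so E°cell = +2.26 V.
Balancing electrons gives n = 2 (lcm of 1 and 2).
ΔG° = −nFE° = −(2)(96485)(+2.26) = -436,112 J = -436.1 kJ/mol.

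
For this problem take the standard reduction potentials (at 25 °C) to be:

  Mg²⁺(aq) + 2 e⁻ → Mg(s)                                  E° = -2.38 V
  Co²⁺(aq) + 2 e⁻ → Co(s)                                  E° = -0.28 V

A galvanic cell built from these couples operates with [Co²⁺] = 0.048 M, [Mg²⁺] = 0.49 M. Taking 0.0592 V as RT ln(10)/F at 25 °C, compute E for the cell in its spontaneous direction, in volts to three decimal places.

Co²⁺/Co is the cathode (higher E°), Mg²⁺/Mg the anode: E°cell = -0.28 − (-2.38) = +2.10 V, n = 2.
Overall: Co²⁺(aq) + Mg(s) → Co(s) + Mg²⁺(aq)
Q = [Mg²⁺] / ([Co²⁺]); log Q = 1.009.
E = E° − (0.0592/n) log Q = +2.10 − (0.0592/2)(1.009) = +2.070 V.

+2.070 V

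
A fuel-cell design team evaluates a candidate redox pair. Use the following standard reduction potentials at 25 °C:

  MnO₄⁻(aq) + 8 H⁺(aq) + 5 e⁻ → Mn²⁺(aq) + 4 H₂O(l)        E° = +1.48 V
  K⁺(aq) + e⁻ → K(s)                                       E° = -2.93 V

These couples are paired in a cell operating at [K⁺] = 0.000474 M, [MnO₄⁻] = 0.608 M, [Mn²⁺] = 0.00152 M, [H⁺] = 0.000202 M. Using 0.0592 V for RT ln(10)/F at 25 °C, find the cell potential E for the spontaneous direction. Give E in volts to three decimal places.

+4.288 V

MnO₄⁻/Mn²⁺ is the cathode (higher E°), K⁺/K the anode: E°cell = +1.48 − (-2.93) = +4.41 V, n = 5.
Overall: MnO₄⁻(aq) + 8 H⁺(aq) + 5 K(s) → Mn²⁺(aq) + 4 H₂O(l) + 5 K⁺(aq)
Q = [Mn²⁺]·[K⁺]^5 / ([MnO₄⁻]·[H⁺]^8); log Q = 10.334.
E = E° − (0.0592/n) log Q = +4.41 − (0.0592/5)(10.334) = +4.288 V.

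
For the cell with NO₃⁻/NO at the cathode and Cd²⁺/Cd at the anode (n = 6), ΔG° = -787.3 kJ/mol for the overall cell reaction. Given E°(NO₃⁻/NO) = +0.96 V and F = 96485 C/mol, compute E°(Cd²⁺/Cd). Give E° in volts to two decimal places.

-0.40 V

E°cell = −ΔG°/(nF) = −(-787.3×10³)/((6)(96485)) = +1.360 V.
Since NO₃⁻/NO is the cathode and Cd²⁺/Cd the anode, E°cell = E°(NO₃⁻/NO) − E°(Cd²⁺/Cd).
So E°(Cd²⁺/Cd) = E°(NO₃⁻/NO) − E°cell = (+0.96) − (+1.360) = -0.40 V.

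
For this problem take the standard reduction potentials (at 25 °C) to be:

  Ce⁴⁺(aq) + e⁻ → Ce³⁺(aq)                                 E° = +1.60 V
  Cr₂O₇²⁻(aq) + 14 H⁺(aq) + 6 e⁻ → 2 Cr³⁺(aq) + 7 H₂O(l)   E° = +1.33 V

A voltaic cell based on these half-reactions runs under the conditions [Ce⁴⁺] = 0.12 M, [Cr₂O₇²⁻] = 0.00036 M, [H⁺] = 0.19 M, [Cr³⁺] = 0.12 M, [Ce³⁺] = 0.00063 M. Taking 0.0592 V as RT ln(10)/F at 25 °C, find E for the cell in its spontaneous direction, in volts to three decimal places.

Ce⁴⁺/Ce³⁺ is the cathode (higher E°), Cr₂O₇²⁻/Cr³⁺ the anode: E°cell = +1.60 − (+1.33) = +0.27 V, n = 6.
Overall: 6 Ce⁴⁺(aq) + 2 Cr³⁺(aq) + 7 H₂O(l) → 6 Ce³⁺(aq) + Cr₂O₇²⁻(aq) + 14 H⁺(aq)
Q = [Ce³⁺]^6·[Cr₂O₇²⁻]·[H⁺]^14 / ([Ce⁴⁺]^6·[Cr³⁺]^2); log Q = -25.379.
E = E° − (0.0592/n) log Q = +0.27 − (0.0592/6)(-25.379) = +0.520 V.

+0.520 V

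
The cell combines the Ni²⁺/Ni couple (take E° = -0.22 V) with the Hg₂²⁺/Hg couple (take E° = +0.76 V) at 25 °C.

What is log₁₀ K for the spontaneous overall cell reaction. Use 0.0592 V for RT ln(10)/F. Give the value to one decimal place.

Cathode: Hg₂²⁺/Hg; anode: Ni²⁺/Ni. E°cell = +0.98 V, n = 2.
log K = nE°cell / 0.0592 = (2)(+0.98) / 0.0592 = 33.1.

33.1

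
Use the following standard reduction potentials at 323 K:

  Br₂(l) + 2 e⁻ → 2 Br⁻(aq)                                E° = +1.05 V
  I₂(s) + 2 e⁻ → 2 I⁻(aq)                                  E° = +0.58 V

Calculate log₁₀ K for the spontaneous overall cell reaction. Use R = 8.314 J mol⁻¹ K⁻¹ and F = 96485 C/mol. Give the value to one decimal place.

Cathode: Br₂/Br⁻; anode: I₂/I⁻. E°cell = (+1.05) − (+0.58) = +0.47 V, with n = 2.
ΔG° = −nFE° = −RT ln K, so ln K = nFE°/(RT) = (2)(96485)(+0.47) / ((8.314)(323)) = 33.773.
log₁₀ K = 33.773 / ln 10 = 14.7.

14.7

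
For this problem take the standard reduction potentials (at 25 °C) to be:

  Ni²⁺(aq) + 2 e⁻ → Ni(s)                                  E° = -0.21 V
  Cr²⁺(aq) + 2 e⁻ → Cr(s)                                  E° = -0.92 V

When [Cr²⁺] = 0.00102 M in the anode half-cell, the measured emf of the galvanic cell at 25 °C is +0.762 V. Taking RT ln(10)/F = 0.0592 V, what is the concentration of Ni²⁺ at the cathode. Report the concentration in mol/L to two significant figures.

Ni²⁺/Ni is the cathode, Cr²⁺/Cr the anode: E°cell = +0.71 V, n = 2.
Overall reaction: Ni²⁺(aq) + Cr(s) → Ni(s) + Cr²⁺(aq); Q = [Cr²⁺]^1/[Ni²⁺]^1.
From E = E° − (0.0592/n) log Q: log Q = (E° − E)·n/0.0592 = (+0.71 − (+0.762))·2/0.0592 = -1.7568.
So 1·log[Ni²⁺] = 1·log(0.00102) − log Q = -2.9914 − (-1.7568) = -1.2346; [Ni²⁺] = 10^(-1.2346) ≈ 0.058 M.

0.058 M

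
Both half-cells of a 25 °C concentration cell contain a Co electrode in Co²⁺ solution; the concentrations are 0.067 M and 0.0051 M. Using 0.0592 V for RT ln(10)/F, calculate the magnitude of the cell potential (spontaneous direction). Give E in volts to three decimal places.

For a concentration cell E°cell = 0. The 0.067 M side is the cathode (reduction is favoured where [Co²⁺] is higher).
With n = 2, E = −(0.0592/2) log([Co²⁺]ₐₙ/[Co²⁺]꜀ₐₜ) = −(0.0592/2) log(0.0051/0.067) = −(0.0592/2)(-1.119) = +0.033 V.

+0.033 V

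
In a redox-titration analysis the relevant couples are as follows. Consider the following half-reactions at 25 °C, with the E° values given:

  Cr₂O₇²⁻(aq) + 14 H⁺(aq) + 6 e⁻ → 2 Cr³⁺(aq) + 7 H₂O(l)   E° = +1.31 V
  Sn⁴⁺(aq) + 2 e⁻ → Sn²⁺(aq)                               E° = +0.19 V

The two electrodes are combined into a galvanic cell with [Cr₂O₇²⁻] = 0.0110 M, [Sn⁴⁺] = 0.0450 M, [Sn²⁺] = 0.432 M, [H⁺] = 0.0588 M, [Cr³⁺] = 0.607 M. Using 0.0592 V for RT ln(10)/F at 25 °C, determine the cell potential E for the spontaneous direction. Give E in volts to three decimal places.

+0.964 V

Cr₂O₇²⁻/Cr³⁺ is the cathode (higher E°), Sn⁴⁺/Sn²⁺ the anode: E°cell = +1.31 − (+0.19) = +1.12 V, n = 6.
Overall: Cr₂O₇²⁻(aq) + 14 H⁺(aq) + 3 Sn²⁺(aq) → 2 Cr³⁺(aq) + 7 H₂O(l) + 3 Sn⁴⁺(aq)
Q = [Cr³⁺]^2·[Sn⁴⁺]^3 / ([Cr₂O₇²⁻]·[H⁺]^14·[Sn²⁺]^3); log Q = 15.807.
E = E° − (0.0592/n) log Q = +1.12 − (0.0592/6)(15.807) = +0.964 V.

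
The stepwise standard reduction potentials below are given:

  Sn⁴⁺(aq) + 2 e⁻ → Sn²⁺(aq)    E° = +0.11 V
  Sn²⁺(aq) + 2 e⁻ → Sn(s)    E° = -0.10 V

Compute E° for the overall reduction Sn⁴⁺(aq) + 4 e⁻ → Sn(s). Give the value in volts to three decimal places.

Adding the free-energy changes (−nFE°) of the two steps gives −n₃FE°₃ = −n₁FE°₁ − n₂FE°₂.
E°₃ = (2×+0.11 + 2×-0.10) / 4 = (+0.020) / 4 = +0.005 V.

+0.005 V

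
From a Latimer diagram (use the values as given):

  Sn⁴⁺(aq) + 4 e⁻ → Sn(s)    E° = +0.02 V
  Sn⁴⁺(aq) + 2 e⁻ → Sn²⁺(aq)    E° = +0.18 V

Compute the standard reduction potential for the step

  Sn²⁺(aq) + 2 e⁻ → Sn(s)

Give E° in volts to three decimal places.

-0.140 V

Sequential free energies add, so n₃E°₃ = n₁E°₁ + n₂E°₂.
With n₃ = 4, and the known step contributing 2×(+0.18) V, the unknown satisfies 2·E° = 4×(+0.02) − 2×(+0.18) = -0.280.
E° = -0.280 / 2 = -0.140 V.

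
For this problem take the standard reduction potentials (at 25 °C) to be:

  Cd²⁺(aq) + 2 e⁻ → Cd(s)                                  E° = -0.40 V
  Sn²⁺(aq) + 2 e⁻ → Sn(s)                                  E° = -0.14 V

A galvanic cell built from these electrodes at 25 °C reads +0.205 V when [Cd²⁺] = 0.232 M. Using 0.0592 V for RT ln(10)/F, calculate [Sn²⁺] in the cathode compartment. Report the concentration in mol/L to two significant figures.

0.0032 M

Sn²⁺/Sn is the cathode, Cd²⁺/Cd the anode: E°cell = +0.26 V, n = 2.
Overall reaction: Sn²⁺(aq) + Cd(s) → Sn(s) + Cd²⁺(aq); Q = [Cd²⁺]^1/[Sn²⁺]^1.
From E = E° − (0.0592/n) log Q: log Q = (E° − E)·n/0.0592 = (+0.26 − (+0.205))·2/0.0592 = 1.8581.
So 1·log[Sn²⁺] = 1·log(0.232) − log Q = -0.6345 − (1.8581) = -2.4926; [Sn²⁺] = 10^(-2.4926) ≈ 0.0032 M.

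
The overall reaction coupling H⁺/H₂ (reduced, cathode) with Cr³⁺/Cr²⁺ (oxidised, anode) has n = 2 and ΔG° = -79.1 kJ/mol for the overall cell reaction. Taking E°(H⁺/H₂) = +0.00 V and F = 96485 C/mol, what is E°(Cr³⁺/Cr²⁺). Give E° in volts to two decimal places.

E°cell = −ΔG°/(nF) = −(-79.1×10³)/((2)(96485)) = +0.410 V.
Since H⁺/H₂ is the cathode and Cr³⁺/Cr²⁺ the anode, E°cell = E°(H⁺/H₂) − E°(Cr³⁺/Cr²⁺).
So E°(Cr³⁺/Cr²⁺) = E°(H⁺/H₂) − E°cell = (+0.00) − (+0.410) = -0.41 V.

-0.41 V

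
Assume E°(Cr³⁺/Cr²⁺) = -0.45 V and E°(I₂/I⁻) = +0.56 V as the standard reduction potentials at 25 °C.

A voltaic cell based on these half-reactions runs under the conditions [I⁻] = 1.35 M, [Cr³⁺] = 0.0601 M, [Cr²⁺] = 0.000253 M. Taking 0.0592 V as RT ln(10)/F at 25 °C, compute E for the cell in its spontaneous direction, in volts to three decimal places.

I₂/I⁻ is the cathode (higher E°), Cr³⁺/Cr²⁺ the anode: E°cell = +0.56 − (-0.45) = +1.01 V, n = 2.
Overall: I₂(s) + 2 Cr²⁺(aq) → 2 I⁻(aq) + 2 Cr³⁺(aq)
Q = [I⁻]^2·[Cr³⁺]^2 / ([Cr²⁺]^2); log Q = 5.012.
E = E° − (0.0592/n) log Q = +1.01 − (0.0592/2)(5.012) = +0.862 V.

+0.862 V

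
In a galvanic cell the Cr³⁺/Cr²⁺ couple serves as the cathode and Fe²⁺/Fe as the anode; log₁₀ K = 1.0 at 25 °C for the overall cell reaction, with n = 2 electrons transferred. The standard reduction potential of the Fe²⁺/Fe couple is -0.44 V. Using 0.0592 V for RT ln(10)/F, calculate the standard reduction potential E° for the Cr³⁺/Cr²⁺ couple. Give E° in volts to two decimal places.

-0.41 V

E°cell = (0.0592/n)·log K = (0.0592/2)(1.0) = +0.030 V.
Since Cr³⁺/Cr²⁺ is the cathode and Fe²⁺/Fe the anode, E°cell = E°(Cr³⁺/Cr²⁺) − E°(Fe²⁺/Fe).
So E°(Cr³⁺/Cr²⁺) = E°cell + E°(Fe²⁺/Fe) = +0.030 + (-0.44) = -0.41 V.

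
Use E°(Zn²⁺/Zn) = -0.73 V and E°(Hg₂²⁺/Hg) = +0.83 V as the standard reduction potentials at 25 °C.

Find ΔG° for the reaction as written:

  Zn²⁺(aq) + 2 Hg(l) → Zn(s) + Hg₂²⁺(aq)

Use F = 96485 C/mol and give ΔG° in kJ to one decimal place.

As written, Zn²⁺/Zn is reduced (cathode) and Hg₂²⁺/Hg is oxidised (anode), so E°cell = (-0.73) − (+0.83) = -1.56 V.
Balancing electrons gives n = 2.
ΔG° = −nFE° = −(2)(96485)(-1.56) = 301,033 J = +301.0 kJ.

+301.0 kJ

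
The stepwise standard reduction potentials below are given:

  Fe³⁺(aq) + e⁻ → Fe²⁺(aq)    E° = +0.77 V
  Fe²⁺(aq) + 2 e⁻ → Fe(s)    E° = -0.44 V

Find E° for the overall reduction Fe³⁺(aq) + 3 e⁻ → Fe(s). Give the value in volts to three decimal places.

-0.037 V

Since ΔG° = −nFE° is additive over sequential reductions, n₃E°₃ = n₁E°₁ + n₂E°₂.
E°₃ = (1×+0.77 + 2×-0.44) / 3 = (-0.110) / 3 = -0.037 V.
E° values themselves are not directly additive — weighting by electron count is essential.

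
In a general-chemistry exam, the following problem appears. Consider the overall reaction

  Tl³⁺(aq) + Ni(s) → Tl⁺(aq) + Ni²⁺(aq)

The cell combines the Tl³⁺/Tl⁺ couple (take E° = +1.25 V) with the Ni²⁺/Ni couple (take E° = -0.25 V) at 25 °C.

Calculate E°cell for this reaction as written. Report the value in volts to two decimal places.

+1.50 V

The Tl³⁺/Tl⁺ couple has the higher reduction potential, so it is the cathode; Ni²⁺/Ni is oxidised at the anode.
E°cell = E°(cathode) − E°(anode) = (+1.25) − (-0.25) = +1.50 V.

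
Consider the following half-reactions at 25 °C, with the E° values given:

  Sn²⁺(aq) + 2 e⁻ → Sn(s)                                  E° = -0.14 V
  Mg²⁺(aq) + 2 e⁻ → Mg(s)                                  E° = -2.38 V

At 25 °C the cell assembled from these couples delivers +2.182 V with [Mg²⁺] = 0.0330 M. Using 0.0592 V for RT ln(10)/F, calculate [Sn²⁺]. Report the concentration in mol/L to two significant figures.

0.00036 M

Sn²⁺/Sn is the cathode, Mg²⁺/Mg the anode: E°cell = +2.24 V, n = 2.
Overall reaction: Sn²⁺(aq) + Mg(s) → Sn(s) + Mg²⁺(aq); Q = [Mg²⁺]^1/[Sn²⁺]^1.
From E = E° − (0.0592/n) log Q: log Q = (E° − E)·n/0.0592 = (+2.24 − (+2.182))·2/0.0592 = 1.9595.
So 1·log[Sn²⁺] = 1·log(0.033) − log Q = -1.4815 − (1.9595) = -3.4410; [Sn²⁺] = 10^(-3.4410) ≈ 0.00036 M.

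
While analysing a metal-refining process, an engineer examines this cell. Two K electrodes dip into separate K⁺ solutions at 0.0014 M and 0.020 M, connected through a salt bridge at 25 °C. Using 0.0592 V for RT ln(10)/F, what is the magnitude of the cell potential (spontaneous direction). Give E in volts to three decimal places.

For a concentration cell E°cell = 0. The 0.020 M side is the cathode (reduction is favoured where [K⁺] is higher).
With n = 1, E = −(0.0592/1) log([K⁺]ₐₙ/[K⁺]꜀ₐₜ) = −(0.0592/1) log(0.0014/0.02) = −(0.0592/1)(-1.155) = +0.068 V.

+0.068 V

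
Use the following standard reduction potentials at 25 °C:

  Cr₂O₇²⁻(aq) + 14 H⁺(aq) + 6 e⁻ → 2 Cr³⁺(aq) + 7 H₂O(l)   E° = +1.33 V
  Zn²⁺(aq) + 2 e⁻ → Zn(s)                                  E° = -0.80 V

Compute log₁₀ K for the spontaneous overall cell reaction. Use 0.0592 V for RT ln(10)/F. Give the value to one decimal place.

Cathode: Cr₂O₇²⁻/Cr³⁺; anode: Zn²⁺/Zn. E°cell = +2.13 V, n = 6.
log K = nE°cell / 0.0592 = (6)(+2.13) / 0.0592 = 215.9.

215.9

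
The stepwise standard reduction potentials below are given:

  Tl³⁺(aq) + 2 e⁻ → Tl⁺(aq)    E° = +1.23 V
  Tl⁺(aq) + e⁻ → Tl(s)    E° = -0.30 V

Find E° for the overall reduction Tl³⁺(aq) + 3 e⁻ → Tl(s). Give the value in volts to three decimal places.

+0.720 V

Standard free energies of sequential steps add: ΔG°₃ = ΔG°₁ + ΔG°₂, so n₃E°₃ = n₁E°₁ + n₂E°₂.
E°₃ = (2×+1.23 + 1×-0.30) / 3 = (+2.160) / 3 = +0.720 V.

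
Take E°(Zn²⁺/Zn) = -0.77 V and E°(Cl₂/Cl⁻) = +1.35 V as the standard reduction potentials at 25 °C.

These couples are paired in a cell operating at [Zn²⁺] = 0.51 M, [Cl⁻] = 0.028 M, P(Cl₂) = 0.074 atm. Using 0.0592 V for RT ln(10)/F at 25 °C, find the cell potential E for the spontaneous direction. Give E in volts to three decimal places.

Cl₂/Cl⁻ is the cathode (higher E°), Zn²⁺/Zn the anode: E°cell = +1.35 − (-0.77) = +2.12 V, n = 2.
Overall: Cl₂(g) + Zn(s) → 2 Cl⁻(aq) + Zn²⁺(aq)
Q = [Cl⁻]^2·[Zn²⁺] / (P(Cl₂)); log Q = -2.267.
E = E° − (0.0592/n) log Q = +2.12 − (0.0592/2)(-2.267) = +2.187 V.

+2.187 V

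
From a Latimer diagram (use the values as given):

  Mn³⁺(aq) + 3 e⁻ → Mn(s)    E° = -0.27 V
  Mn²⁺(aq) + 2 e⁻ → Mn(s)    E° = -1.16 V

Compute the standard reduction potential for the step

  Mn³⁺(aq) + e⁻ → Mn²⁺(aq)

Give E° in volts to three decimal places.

+1.510 V

Sequential free energies add, so n₃E°₃ = n₁E°₁ + n₂E°₂.
With n₃ = 3, and the known step contributing 2×(-1.16) V, the unknown satisfies 1·E° = 3×(-0.27) − 2×(-1.16) = +1.510.
E° = +1.510 / 1 = +1.510 V.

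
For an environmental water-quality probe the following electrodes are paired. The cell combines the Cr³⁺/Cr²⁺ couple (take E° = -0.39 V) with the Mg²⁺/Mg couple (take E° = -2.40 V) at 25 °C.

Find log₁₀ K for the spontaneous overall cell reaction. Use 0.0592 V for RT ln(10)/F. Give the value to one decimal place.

67.9

Cathode: Cr³⁺/Cr²⁺; anode: Mg²⁺/Mg. E°cell = +2.01 V, n = 2.
log K = nE°cell / 0.0592 = (2)(+2.01) / 0.0592 = 67.9.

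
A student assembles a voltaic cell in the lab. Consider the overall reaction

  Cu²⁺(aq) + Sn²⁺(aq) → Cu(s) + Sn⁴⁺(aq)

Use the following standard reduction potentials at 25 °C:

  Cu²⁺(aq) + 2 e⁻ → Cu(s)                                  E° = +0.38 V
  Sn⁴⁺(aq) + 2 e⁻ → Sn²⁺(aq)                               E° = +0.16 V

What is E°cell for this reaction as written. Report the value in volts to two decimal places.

+0.22 V

The Cu²⁺/Cu couple has the higher reduction potential, so it is the cathode; Sn⁴⁺/Sn²⁺ is oxidised at the anode.
E°cell = E°(cathode) − E°(anode) = (+0.38) − (+0.16) = +0.22 V.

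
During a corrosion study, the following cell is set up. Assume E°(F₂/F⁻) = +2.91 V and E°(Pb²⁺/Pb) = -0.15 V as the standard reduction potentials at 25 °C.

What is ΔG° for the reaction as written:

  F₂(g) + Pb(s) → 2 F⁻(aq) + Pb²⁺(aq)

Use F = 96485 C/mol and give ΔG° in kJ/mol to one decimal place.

As written, F₂/F⁻ is reduced (cathode) and Pb²⁺/Pb is oxidised (anode), so E°cell = (+2.91) − (-0.15) = +3.06 V.
Balancing electrons gives n = 2.
ΔG° = −nFE° = −(2)(96485)(+3.06) = -590,488 J = -590.5 kJ/mol.

-590.5 kJ/mol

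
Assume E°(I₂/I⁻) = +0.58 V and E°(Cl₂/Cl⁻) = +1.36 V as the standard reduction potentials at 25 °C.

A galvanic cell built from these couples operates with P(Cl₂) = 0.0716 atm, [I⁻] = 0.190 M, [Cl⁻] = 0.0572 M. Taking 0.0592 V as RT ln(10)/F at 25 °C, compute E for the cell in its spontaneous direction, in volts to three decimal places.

Cl₂/Cl⁻ is the cathode (higher E°), I₂/I⁻ the anode: E°cell = +1.36 − (+0.58) = +0.78 V, n = 2.
Overall: Cl₂(g) + 2 I⁻(aq) → 2 Cl⁻(aq) + I₂(s)
Q = [Cl⁻]^2 / (P(Cl₂)·[I⁻]^2); log Q = 0.102.
E = E° − (0.0592/n) log Q = +0.78 − (0.0592/2)(0.102) = +0.777 V.

+0.777 V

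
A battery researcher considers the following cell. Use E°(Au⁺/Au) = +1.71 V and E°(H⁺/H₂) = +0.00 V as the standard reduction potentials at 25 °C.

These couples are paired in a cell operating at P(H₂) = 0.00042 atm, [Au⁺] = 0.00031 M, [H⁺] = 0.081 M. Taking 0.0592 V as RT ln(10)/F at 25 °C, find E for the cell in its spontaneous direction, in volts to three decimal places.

+1.467 V

Au⁺/Au is the cathode (higher E°), H⁺/H₂ the anode: E°cell = +1.71 − (+0.00) = +1.71 V, n = 2.
Overall: 2 Au⁺(aq) + H₂(g) → 2 Au(s) + 2 H⁺(aq)
Q = [H⁺]^2 / ([Au⁺]^2·P(H₂)); log Q = 8.211.
E = E° − (0.0592/n) log Q = +1.71 − (0.0592/2)(8.211) = +1.467 V.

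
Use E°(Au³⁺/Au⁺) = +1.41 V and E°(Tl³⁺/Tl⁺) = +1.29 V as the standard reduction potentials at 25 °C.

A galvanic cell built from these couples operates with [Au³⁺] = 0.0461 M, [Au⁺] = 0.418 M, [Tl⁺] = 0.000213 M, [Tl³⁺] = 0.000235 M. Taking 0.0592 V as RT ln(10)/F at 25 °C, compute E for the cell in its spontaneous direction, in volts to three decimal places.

+0.090 V

Au³⁺/Au⁺ is the cathode (higher E°), Tl³⁺/Tl⁺ the anode: E°cell = +1.41 − (+1.29) = +0.12 V, n = 2.
Overall: Au³⁺(aq) + Tl⁺(aq) → Au⁺(aq) + Tl³⁺(aq)
Q = [Au⁺]·[Tl³⁺] / ([Au³⁺]·[Tl⁺]); log Q = 1.000.
E = E° − (0.0592/n) log Q = +0.12 − (0.0592/2)(1.000) = +0.090 V.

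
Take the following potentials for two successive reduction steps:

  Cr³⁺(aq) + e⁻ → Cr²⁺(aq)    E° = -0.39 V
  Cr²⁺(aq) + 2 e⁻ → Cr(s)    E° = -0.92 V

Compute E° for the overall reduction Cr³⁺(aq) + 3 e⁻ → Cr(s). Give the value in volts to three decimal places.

Since ΔG° = −nFE° is additive over sequential reductions, n₃E°₃ = n₁E°₁ + n₂E°₂.
E°₃ = (1×-0.39 + 2×-0.92) / 3 = (-2.230) / 3 = -0.743 V.

-0.743 V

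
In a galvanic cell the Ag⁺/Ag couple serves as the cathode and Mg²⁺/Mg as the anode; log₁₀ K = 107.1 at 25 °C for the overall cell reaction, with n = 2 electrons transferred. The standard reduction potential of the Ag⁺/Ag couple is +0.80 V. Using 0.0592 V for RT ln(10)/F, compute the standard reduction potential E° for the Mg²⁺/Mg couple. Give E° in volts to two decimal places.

E°cell = (0.0592/n)·log K = (0.0592/2)(107.1) = +3.170 V.
Since Ag⁺/Ag is the cathode and Mg²⁺/Mg the anode, E°cell = E°(Ag⁺/Ag) − E°(Mg²⁺/Mg).
So E°(Mg²⁺/Mg) = E°(Ag⁺/Ag) − E°cell = (+0.80) − (+3.170) = -2.37 V.

-2.37 V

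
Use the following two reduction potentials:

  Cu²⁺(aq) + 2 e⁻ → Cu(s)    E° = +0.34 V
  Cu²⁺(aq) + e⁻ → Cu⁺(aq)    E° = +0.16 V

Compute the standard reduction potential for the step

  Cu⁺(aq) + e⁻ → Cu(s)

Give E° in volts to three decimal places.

Sequential free energies add, so n₃E°₃ = n₁E°₁ + n₂E°₂.
With n₃ = 2, and the known step contributing 1×(+0.16) V, the unknown satisfies 1·E° = 2×(+0.34) − 1×(+0.16) = +0.520.
E° = +0.520 / 1 = +0.520 V.

+0.520 V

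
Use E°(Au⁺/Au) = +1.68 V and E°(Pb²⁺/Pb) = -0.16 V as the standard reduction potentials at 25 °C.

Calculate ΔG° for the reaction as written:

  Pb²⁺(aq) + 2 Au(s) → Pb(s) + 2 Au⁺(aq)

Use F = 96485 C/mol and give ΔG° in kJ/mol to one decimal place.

As written, Pb²⁺/Pb is reduced (cathode) and Au⁺/Au is oxidised (anode), so E°cell = (-0.16) − (+1.68) = -1.84 V.
Balancing electrons gives n = 2.
ΔG° = −nFE° = −(2)(96485)(-1.84) = 355,065 J = +355.1 kJ/mol.

+355.1 kJ/mol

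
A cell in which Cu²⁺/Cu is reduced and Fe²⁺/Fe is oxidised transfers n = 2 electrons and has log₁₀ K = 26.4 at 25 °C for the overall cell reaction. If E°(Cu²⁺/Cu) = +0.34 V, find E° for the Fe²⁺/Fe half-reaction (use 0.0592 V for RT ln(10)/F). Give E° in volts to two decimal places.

E°cell = (0.0592/n)·log K = (0.0592/2)(26.4) = +0.781 V.
Since Cu²⁺/Cu is the cathode and Fe²⁺/Fe the anode, E°cell = E°(Cu²⁺/Cu) − E°(Fe²⁺/Fe).
So E°(Fe²⁺/Fe) = E°(Cu²⁺/Cu) − E°cell = (+0.34) − (+0.781) = -0.44 V.

-0.44 V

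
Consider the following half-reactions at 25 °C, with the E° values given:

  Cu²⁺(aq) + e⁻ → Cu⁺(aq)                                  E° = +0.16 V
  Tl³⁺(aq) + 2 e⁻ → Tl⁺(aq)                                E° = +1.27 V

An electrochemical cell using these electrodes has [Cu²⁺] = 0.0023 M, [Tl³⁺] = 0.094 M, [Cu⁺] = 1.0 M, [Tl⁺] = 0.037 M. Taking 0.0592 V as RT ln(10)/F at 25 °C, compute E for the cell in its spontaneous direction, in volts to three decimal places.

+1.278 V

Tl³⁺/Tl⁺ is the cathode (higher E°), Cu²⁺/Cu⁺ the anode: E°cell = +1.27 − (+0.16) = +1.11 V, n = 2.
Overall: Tl³⁺(aq) + 2 Cu⁺(aq) → Tl⁺(aq) + 2 Cu²⁺(aq)
Q = [Tl⁺]·[Cu²⁺]^2 / ([Tl³⁺]·[Cu⁺]^2); log Q = -5.681.
E = E° − (0.0592/n) log Q = +1.11 − (0.0592/2)(-5.681) = +1.278 V.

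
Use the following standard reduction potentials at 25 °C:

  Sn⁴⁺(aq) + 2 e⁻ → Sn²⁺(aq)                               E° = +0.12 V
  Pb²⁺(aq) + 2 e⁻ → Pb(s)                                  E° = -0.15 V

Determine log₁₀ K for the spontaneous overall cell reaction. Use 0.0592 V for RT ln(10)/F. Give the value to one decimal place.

9.1

Cathode: Sn⁴⁺/Sn²⁺; anode: Pb²⁺/Pb. E°cell = +0.27 V, n = 2.
log K = nE°cell / 0.0592 = (2)(+0.27) / 0.0592 = 9.1.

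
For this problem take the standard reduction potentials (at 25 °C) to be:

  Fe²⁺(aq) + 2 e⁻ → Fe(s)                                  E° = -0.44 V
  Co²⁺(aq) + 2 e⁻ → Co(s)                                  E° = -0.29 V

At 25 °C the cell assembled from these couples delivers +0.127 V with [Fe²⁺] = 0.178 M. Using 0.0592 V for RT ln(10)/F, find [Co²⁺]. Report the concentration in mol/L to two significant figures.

Co²⁺/Co is the cathode, Fe²⁺/Fe the anode: E°cell = +0.15 V, n = 2.
Overall reaction: Co²⁺(aq) + Fe(s) → Co(s) + Fe²⁺(aq); Q = [Fe²⁺]^1/[Co²⁺]^1.
From E = E° − (0.0592/n) log Q: log Q = (E° − E)·n/0.0592 = (+0.15 − (+0.127))·2/0.0592 = 0.7770.
So 1·log[Co²⁺] = 1·log(0.178) − log Q = -0.7496 − (0.7770) = -1.5266; [Co²⁺] = 10^(-1.5266) ≈ 0.030 M.

0.030 M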